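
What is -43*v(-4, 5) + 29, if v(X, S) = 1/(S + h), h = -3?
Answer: 15/2 ≈ 7.5000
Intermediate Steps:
v(X, S) = 1/(-3 + S) (v(X, S) = 1/(S - 3) = 1/(-3 + S))
-43*v(-4, 5) + 29 = -43/(-3 + 5) + 29 = -43/2 + 29 = 15/2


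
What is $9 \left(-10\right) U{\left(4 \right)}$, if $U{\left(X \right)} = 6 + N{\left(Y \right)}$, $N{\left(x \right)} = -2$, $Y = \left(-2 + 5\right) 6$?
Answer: $-360$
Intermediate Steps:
$Y = 18$ ($Y = 3 \cdot 6 = 18$)
$U{\left(X \right)} = 4$ ($U{\left(X \right)} = 6 - 2 = 4$)
$9 \left(-10\right) U{\left(4 \right)} = 9 \left(-10\right) 4 = \left(-90\right) 4 = -360$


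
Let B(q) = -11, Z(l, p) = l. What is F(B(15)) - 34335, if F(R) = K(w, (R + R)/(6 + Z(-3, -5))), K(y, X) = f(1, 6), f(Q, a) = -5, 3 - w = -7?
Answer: -34340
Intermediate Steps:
w = 10 (w = 3 - 1*(-7) = 3 + 7 = 10)
K(y, X) = -5
F(R) = -5
F(B(15)) - 34335 = -5 - 34335 = -34340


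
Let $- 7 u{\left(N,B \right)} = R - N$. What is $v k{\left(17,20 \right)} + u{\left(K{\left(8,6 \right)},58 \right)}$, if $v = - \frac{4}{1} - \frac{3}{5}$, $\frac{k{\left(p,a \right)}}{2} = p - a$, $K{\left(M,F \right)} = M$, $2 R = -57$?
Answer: $\frac{2297}{70} \approx 32.814$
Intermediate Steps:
$R = - \frac{57}{2}$ ($R = \frac{1}{2} \left(-57\right) = - \frac{57}{2} \approx -28.5$)
$k{\left(p,a \right)} = - 2 a + 2 p$ ($k{\left(p,a \right)} = 2 \left(p - a\right) = - 2 a + 2 p$)
$v = - \frac{23}{5}$ ($v = \left(-4\right) 1 - \frac{3}{5} = -4 - \frac{3}{5} = - \frac{23}{5} \approx -4.6$)
$u{\left(N,B \right)} = \frac{57}{14} + \frac{N}{7}$ ($u{\left(N,B \right)} = - \frac{- \frac{57}{2} - N}{7} = \frac{57}{14} + \frac{N}{7}$)
$v k{\left(17,20 \right)} + u{\left(K{\left(8,6 \right)},58 \right)} = - \frac{23 \left(\left(-2\right) 20 + 2 \cdot 17\right)}{5} + \left(\frac{57}{14} + \frac{1}{7} \cdot 8\right) = - \frac{23 \left(-40 + 34\right)}{5} + \left(\frac{57}{14} + \frac{8}{7}\right) = \left(- \frac{23}{5}\right) \left(-6\right) + \frac{73}{14} = \frac{138}{5} + \frac{73}{14} = \frac{2297}{70}$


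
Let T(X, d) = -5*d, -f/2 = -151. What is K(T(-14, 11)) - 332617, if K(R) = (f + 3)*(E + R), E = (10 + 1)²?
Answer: -312487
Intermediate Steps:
f = 302 (f = -2*(-151) = 302)
E = 121 (E = 11² = 121)
K(R) = 36905 + 305*R (K(R) = (302 + 3)*(121 + R) = 305*(121 + R) = 36905 + 305*R)
K(T(-14, 11)) - 332617 = (36905 + 305*(-5*11)) - 332617 = (36905 + 305*(-55)) - 332617 = (36905 - 16775) - 332617 = 20130 - 332617 = -312487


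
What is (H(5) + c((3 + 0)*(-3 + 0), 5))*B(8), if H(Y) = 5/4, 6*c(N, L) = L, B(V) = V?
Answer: 50/3 ≈ 16.667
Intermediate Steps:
c(N, L) = L/6
H(Y) = 5/4 (H(Y) = 5*(¼) = 5/4)
(H(5) + c((3 + 0)*(-3 + 0), 5))*B(8) = (5/4 + (⅙)*5)*8 = (5/4 + ⅚)*8 = (25/12)*8 = 50/3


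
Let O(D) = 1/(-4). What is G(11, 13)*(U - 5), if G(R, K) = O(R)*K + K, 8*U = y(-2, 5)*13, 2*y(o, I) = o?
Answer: -2067/32 ≈ -64.594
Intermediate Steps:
y(o, I) = o/2
O(D) = -¼
U = -13/8 (U = (((½)*(-2))*13)/8 = (-1*13)/8 = (⅛)*(-13) = -13/8 ≈ -1.6250)
G(R, K) = 3*K/4 (G(R, K) = -K/4 + K = 3*K/4)
G(11, 13)*(U - 5) = ((¾)*13)*(-13/8 - 5) = (39/4)*(-53/8) = -2067/32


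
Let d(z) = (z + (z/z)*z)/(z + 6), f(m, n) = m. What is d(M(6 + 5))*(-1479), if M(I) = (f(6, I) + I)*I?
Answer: -553146/193 ≈ -2866.0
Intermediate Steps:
M(I) = I*(6 + I) (M(I) = (6 + I)*I = I*(6 + I))
d(z) = 2*z/(6 + z) (d(z) = (z + 1*z)/(6 + z) = (z + z)/(6 + z) = (2*z)/(6 + z) = 2*z/(6 + z))
d(M(6 + 5))*(-1479) = (2*((6 + 5)*(6 + (6 + 5)))/(6 + (6 + 5)*(6 + (6 + 5))))*(-1479) = (2*(11*(6 + 11))/(6 + 11*(6 + 11)))*(-1479) = (2*(11*17)/(6 + 11*17))*(-1479) = (2*187/(6 + 187))*(-1479) = (2*187/193)*(-1479) = (2*187*(1/193))*(-1479) = (374/193)*(-1479) = -553146/193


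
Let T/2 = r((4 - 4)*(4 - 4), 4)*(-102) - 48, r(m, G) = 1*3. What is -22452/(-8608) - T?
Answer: 1529229/2152 ≈ 710.61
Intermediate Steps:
r(m, G) = 3
T = -708 (T = 2*(3*(-102) - 48) = 2*(-306 - 48) = 2*(-354) = -708)
-22452/(-8608) - T = -22452/(-8608) - 1*(-708) = -22452*(-1/8608) + 708 = 5613/2152 + 708 = 1529229/2152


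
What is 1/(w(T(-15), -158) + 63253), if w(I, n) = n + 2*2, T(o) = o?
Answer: 1/63099 ≈ 1.5848e-5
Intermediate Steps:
w(I, n) = 4 + n (w(I, n) = n + 4 = 4 + n)
1/(w(T(-15), -158) + 63253) = 1/((4 - 158) + 63253) = 1/(-154 + 63253) = 1/63099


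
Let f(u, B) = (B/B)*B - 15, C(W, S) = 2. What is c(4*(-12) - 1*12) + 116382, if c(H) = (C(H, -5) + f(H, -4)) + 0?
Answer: 116365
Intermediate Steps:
f(u, B) = -15 + B (f(u, B) = 1*B - 15 = B - 15 = -15 + B)
c(H) = -17 (c(H) = (2 + (-15 - 4)) + 0 = (2 - 19) + 0 = -17 + 0 = -17)
c(4*(-12) - 1*12) + 116382 = -17 + 116382 = 116365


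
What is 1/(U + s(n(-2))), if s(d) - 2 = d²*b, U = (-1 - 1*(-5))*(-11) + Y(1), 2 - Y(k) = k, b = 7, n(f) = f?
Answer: -1/13 ≈ -0.076923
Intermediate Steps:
Y(k) = 2 - k
U = -43 (U = (-1 - 1*(-5))*(-11) + (2 - 1*1) = (-1 + 5)*(-11) + (2 - 1) = 4*(-11) + 1 = -44 + 1 = -43)
s(d) = 2 + 7*d² (s(d) = 2 + d²*7 = 2 + 7*d²)
1/(U + s(n(-2))) = 1/(-43 + (2 + 7*(-2)²)) = 1/(-43 + (2 + 7*4)) = 1/(-43 + (2 + 28)) = 1/(-43 + 30) = 1/(-13) = -1/13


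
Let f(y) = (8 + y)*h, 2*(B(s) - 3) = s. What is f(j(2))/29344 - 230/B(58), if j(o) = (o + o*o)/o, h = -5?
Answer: -210965/29344 ≈ -7.1894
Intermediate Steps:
B(s) = 3 + s/2
j(o) = (o + o²)/o
f(y) = -40 - 5*y (f(y) = (8 + y)*(-5) = -40 - 5*y)
f(j(2))/29344 - 230/B(58) = (-40 - 5*(1 + 2))/29344 - 230/(3 + (½)*58) = (-40 - 5*3)*(1/29344) - 230/(3 + 29) = (-40 - 15)*(1/29344) - 230/32 = -55*1/29344 - 230*1/32 = -55/29344 - 115/16 = -210965/29344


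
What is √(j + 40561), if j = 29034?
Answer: √69595 ≈ 263.81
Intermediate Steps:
√(j + 40561) = √(29034 + 40561) = √69595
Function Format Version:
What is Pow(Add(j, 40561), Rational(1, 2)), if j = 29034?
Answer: Pow(69595, Rational(1, 2)) ≈ 263.81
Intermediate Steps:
Pow(Add(j, 40561), Rational(1, 2)) = Pow(Add(29034, 40561), Rational(1, 2)) = Pow(69595, Rational(1, 2))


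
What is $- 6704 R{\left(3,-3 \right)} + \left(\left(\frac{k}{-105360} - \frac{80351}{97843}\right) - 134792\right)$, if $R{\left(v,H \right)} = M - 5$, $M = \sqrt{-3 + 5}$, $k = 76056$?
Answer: $- \frac{43500102944797}{429530770} - 6704 \sqrt{2} \approx -1.1075 \cdot 10^{5}$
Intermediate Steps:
$M = \sqrt{2} \approx 1.4142$
$R{\left(v,H \right)} = -5 + \sqrt{2}$ ($R{\left(v,H \right)} = \sqrt{2} - 5 = -5 + \sqrt{2}$)
$- 6704 R{\left(3,-3 \right)} + \left(\left(\frac{k}{-105360} - \frac{80351}{97843}\right) - 134792\right) = - 6704 \left(-5 + \sqrt{2}\right) + \left(\left(\frac{76056}{-105360} - \frac{80351}{97843}\right) - 134792\right) = \left(33520 - 6704 \sqrt{2}\right) + \left(\left(76056 \left(- \frac{1}{105360}\right) - \frac{80351}{97843}\right) - 134792\right) = \left(33520 - 6704 \sqrt{2}\right) - \frac{57897974355197}{429530770} = - \frac{43500102944797}{429530770} - 6704 \sqrt{2}$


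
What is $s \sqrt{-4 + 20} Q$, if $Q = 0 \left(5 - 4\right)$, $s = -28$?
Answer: $0$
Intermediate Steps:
$Q = 0$ ($Q = 0 \cdot 1 = 0$)
$s \sqrt{-4 + 20} Q = - 28 \sqrt{-4 + 20} \cdot 0 = - 28 \sqrt{16} \cdot 0 = \left(-28\right) 4 \cdot 0 = \left(-112\right) 0 = 0$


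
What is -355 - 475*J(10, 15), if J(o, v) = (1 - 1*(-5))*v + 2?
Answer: -44055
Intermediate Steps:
J(o, v) = 2 + 6*v (J(o, v) = (1 + 5)*v + 2 = 6*v + 2 = 2 + 6*v)
-355 - 475*J(10, 15) = -355 - 475*(2 + 6*15) = -355 - 475*(2 + 90) = -355 - 475*92 = -355 - 43700 = -44055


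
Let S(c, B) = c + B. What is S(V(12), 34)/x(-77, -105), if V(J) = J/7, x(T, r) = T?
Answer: -250/539 ≈ -0.46382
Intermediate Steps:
V(J) = J/7 (V(J) = J*(1/7) = J/7)
S(c, B) = B + c
S(V(12), 34)/x(-77, -105) = (34 + (1/7)*12)/(-77) = (34 + 12/7)*(-1/77) = (250/7)*(-1/77) = -250/539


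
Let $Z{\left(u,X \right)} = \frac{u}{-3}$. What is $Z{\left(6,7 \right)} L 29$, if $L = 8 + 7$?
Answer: $-870$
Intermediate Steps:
$L = 15$
$Z{\left(u,X \right)} = - \frac{u}{3}$ ($Z{\left(u,X \right)} = u \left(- \frac{1}{3}\right) = - \frac{u}{3}$)
$Z{\left(6,7 \right)} L 29 = \left(- \frac{1}{3}\right) 6 \cdot 15 \cdot 29 = \left(-2\right) 15 \cdot 29 = \left(-30\right) 29 = -870$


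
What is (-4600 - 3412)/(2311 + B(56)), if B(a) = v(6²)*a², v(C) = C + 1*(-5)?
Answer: -8012/99527 ≈ -0.080501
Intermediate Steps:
v(C) = -5 + C (v(C) = C - 5 = -5 + C)
B(a) = 31*a² (B(a) = (-5 + 6²)*a² = (-5 + 36)*a² = 31*a²)
(-4600 - 3412)/(2311 + B(56)) = (-4600 - 3412)/(2311 + 31*56²) = -8012/(2311 + 31*3136) = -8012/(2311 + 97216) = -8012/99527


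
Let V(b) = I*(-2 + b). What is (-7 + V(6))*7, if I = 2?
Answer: 7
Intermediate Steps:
V(b) = -4 + 2*b (V(b) = 2*(-2 + b) = -4 + 2*b)
(-7 + V(6))*7 = (-7 + (-4 + 2*6))*7 = (-7 + (-4 + 12))*7 = (-7 + 8)*7 = 1*7 = 7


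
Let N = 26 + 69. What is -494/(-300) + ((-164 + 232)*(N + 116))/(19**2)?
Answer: 2241367/54150 ≈ 41.392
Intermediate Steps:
N = 95
-494/(-300) + ((-164 + 232)*(N + 116))/(19**2) = -494/(-300) + ((-164 + 232)*(95 + 116))/(19**2) = -494*(-1/300) + (68*211)/361 = 247/150 + 14348*(1/361) = 247/150 + 14348/361 = 2241367/54150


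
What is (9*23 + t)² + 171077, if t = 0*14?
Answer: 213926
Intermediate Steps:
t = 0
(9*23 + t)² + 171077 = (9*23 + 0)² + 171077 = (207 + 0)² + 171077 = 207² + 171077 = 42849 + 171077 = 213926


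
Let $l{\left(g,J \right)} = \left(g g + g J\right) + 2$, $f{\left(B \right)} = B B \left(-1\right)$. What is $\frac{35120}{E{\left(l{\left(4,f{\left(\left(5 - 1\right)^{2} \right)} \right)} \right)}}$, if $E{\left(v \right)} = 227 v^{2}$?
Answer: $\frac{8780}{57433043} \approx 0.00015287$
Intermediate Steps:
$f{\left(B \right)} = - B^{2}$ ($f{\left(B \right)} = B^{2} \left(-1\right) = - B^{2}$)
$l{\left(g,J \right)} = 2 + g^{2} + J g$ ($l{\left(g,J \right)} = \left(g^{2} + J g\right) + 2 = 2 + g^{2} + J g$)
$\frac{35120}{E{\left(l{\left(4,f{\left(\left(5 - 1\right)^{2} \right)} \right)} \right)}} = \frac{35120}{227 \left(2 + 4^{2} + - \left(\left(5 - 1\right)^{2}\right)^{2} \cdot 4\right)^{2}} = \frac{35120}{227 \left(2 + 16 + - \left(4^{2}\right)^{2} \cdot 4\right)^{2}} = \frac{35120}{227 \left(2 + 16 + - 16^{2} \cdot 4\right)^{2}} = \frac{35120}{227 \left(2 + 16 + \left(-1\right) 256 \cdot 4\right)^{2}} = \frac{35120}{227 \left(2 + 16 - 1024\right)^{2}} = \frac{35120}{227 \left(-1006\right)^{2}} = \frac{35120}{227 \cdot 1012036} = \frac{35120}{229732172} = 35120 \cdot \frac{1}{229732172} = \frac{8780}{57433043}$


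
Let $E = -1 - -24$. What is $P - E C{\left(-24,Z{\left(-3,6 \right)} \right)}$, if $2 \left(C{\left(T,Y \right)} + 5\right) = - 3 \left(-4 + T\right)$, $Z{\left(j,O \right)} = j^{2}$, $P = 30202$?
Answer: $29351$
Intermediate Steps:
$C{\left(T,Y \right)} = 1 - \frac{3 T}{2}$ ($C{\left(T,Y \right)} = -5 + \frac{\left(-3\right) \left(-4 + T\right)}{2} = -5 + \frac{12 - 3 T}{2} = -5 - \left(-6 + \frac{3 T}{2}\right) = 1 - \frac{3 T}{2}$)
$E = 23$ ($E = -1 + 24 = 23$)
$P - E C{\left(-24,Z{\left(-3,6 \right)} \right)} = 30202 - 23 \left(1 - -36\right) = 30202 - 23 \left(1 + 36\right) = 30202 - 23 \cdot 37 = 30202 - 851 = 29351$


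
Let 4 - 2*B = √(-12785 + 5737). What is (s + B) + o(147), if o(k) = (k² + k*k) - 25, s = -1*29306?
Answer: 13889 - I*√1762 ≈ 13889.0 - 41.976*I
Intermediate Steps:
s = -29306
B = 2 - I*√1762 (B = 2 - √(-12785 + 5737)/2 = 2 - I*√1762 ≈ 2.0 - 41.976*I)
o(k) = -25 + 2*k² (o(k) = (k² + k²) - 25 = 2*k² - 25 = -25 + 2*k²)
(s + B) + o(147) = (-29306 + (2 - I*√1762)) + (-25 + 2*147²) = (-29304 - I*√1762) + (-25 + 2*21609) = (-29304 - I*√1762) + (-25 + 43218) = (-29304 - I*√1762) + 43193 = 13889 - I*√1762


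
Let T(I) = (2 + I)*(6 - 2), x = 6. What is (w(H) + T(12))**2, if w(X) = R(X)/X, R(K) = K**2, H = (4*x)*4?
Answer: 23104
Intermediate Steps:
T(I) = 8 + 4*I (T(I) = (2 + I)*4 = 8 + 4*I)
H = 96 (H = (4*6)*4 = 24*4 = 96)
w(X) = X (w(X) = X**2/X = X)
(w(H) + T(12))**2 = (96 + (8 + 4*12))**2 = (96 + (8 + 48))**2 = (96 + 56)**2 = 152**2 = 23104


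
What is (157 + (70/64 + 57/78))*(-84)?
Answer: -1387491/104 ≈ -13341.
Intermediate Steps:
(157 + (70/64 + 57/78))*(-84) = (157 + (70*(1/64) + 57*(1/78)))*(-84) = (157 + (35/32 + 19/26))*(-84) = (157 + 759/416)*(-84) = (66071/416)*(-84) = -1387491/104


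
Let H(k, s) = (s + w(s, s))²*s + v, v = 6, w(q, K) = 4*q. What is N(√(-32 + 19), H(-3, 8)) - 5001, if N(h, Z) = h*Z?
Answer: -5001 + 12806*I*√13 ≈ -5001.0 + 46173.0*I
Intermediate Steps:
H(k, s) = 6 + 25*s³ (H(k, s) = (s + 4*s)²*s + 6 = (5*s)²*s + 6 = (25*s²)*s + 6 = 25*s³ + 6 = 6 + 25*s³)
N(h, Z) = Z*h
N(√(-32 + 19), H(-3, 8)) - 5001 = (6 + 25*8³)*√(-32 + 19) - 5001 = (6 + 25*512)*√(-13) - 5001 = (6 + 12800)*(I*√13) - 5001 = 12806*(I*√13) - 5001 = 12806*I*√13 - 5001 = -5001 + 12806*I*√13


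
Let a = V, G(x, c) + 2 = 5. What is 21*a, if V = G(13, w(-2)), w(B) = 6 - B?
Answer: 63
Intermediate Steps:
G(x, c) = 3 (G(x, c) = -2 + 5 = 3)
V = 3
a = 3
21*a = 21*3 = 63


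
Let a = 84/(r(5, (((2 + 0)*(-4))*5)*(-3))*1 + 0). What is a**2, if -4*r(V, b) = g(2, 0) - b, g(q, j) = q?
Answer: 28224/3481 ≈ 8.1080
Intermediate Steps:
r(V, b) = -1/2 + b/4 (r(V, b) = -(2 - b)/4 = -1/2 + b/4)
a = 168/59 (a = 84/((-1/2 + ((((2 + 0)*(-4))*5)*(-3))/4)*1 + 0) = 84/((-1/2 + (((2*(-4))*5)*(-3))/4)*1 + 0) = 84/((-1/2 + (-8*5*(-3))/4)*1 + 0) = 84/((-1/2 + (-40*(-3))/4)*1 + 0) = 84/((-1/2 + (1/4)*120)*1 + 0) = 84/((-1/2 + 30)*1 + 0) = 84/((59/2)*1 + 0) = 84/(59/2 + 0) = 84/(59/2) = 84*(2/59) = 168/59 ≈ 2.8475)
a**2 = (168/59)**2 = 28224/3481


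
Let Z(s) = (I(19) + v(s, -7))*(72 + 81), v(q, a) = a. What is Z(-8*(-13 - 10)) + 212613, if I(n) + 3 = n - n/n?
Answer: 213837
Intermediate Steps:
I(n) = -4 + n (I(n) = -3 + (n - n/n) = -3 + (n - 1*1) = -3 + (n - 1) = -3 + (-1 + n) = -4 + n)
Z(s) = 1224 (Z(s) = ((-4 + 19) - 7)*(72 + 81) = (15 - 7)*153 = 8*153 = 1224)
Z(-8*(-13 - 10)) + 212613 = 1224 + 212613 = 213837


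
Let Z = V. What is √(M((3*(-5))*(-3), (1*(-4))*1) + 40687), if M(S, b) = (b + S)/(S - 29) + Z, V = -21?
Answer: √650697/4 ≈ 201.66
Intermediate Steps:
Z = -21
M(S, b) = -21 + (S + b)/(-29 + S) (M(S, b) = (b + S)/(S - 29) - 21 = (S + b)/(-29 + S) - 21 = -21 + (S + b)/(-29 + S))
√(M((3*(-5))*(-3), (1*(-4))*1) + 40687) = √((609 + (1*(-4))*1 - 20*3*(-5)*(-3))/(-29 + (3*(-5))*(-3)) + 40687) = √((609 - 4*1 - (-300)*(-3))/(-29 - 15*(-3)) + 40687) = √((609 - 4 - 20*45)/(-29 + 45) + 40687) = √((609 - 4 - 900)/16 + 40687) = √((1/16)*(-295) + 40687) = √(-295/16 + 40687) = √(650697/16) = √650697/4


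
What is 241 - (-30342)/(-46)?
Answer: -9628/23 ≈ -418.61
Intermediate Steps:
241 - (-30342)/(-46) = 241 - (-30342)*(-1)/46 = 241 - 78*389/46 = 241 - 15171/23 = -9628/23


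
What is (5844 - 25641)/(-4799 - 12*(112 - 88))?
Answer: 19797/5087 ≈ 3.8917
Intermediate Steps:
(5844 - 25641)/(-4799 - 12*(112 - 88)) = -19797/(-4799 - 12*24) = -19797/(-4799 - 288) = -19797/(-5087) = -19797*(-1/5087) = 19797/5087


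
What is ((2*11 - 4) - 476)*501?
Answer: -229458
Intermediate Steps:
((2*11 - 4) - 476)*501 = ((22 - 4) - 476)*501 = (18 - 476)*501 = -458*501 = -229458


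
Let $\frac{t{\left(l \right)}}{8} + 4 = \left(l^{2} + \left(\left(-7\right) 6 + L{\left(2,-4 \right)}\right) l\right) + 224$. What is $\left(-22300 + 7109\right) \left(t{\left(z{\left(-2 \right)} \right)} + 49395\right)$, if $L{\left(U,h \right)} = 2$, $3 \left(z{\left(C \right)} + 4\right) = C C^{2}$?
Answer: $- \frac{7334138845}{9} \approx -8.149 \cdot 10^{8}$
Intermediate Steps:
$z{\left(C \right)} = -4 + \frac{C^{3}}{3}$ ($z{\left(C \right)} = -4 + \frac{C C^{2}}{3} = -4 + \frac{C^{3}}{3}$)
$t{\left(l \right)} = 1760 - 320 l + 8 l^{2}$ ($t{\left(l \right)} = -32 + 8 \left(\left(l^{2} + \left(\left(-7\right) 6 + 2\right) l\right) + 224\right) = -32 + 8 \left(\left(l^{2} + \left(-42 + 2\right) l\right) + 224\right) = -32 + 8 \left(\left(l^{2} - 40 l\right) + 224\right) = -32 + 8 \left(224 + l^{2} - 40 l\right) = -32 + \left(1792 - 320 l + 8 l^{2}\right) = 1760 - 320 l + 8 l^{2}$)
$\left(-22300 + 7109\right) \left(t{\left(z{\left(-2 \right)} \right)} + 49395\right) = \left(-22300 + 7109\right) \left(\left(1760 - 320 \left(-4 + \frac{\left(-2\right)^{3}}{3}\right) + 8 \left(-4 + \frac{\left(-2\right)^{3}}{3}\right)^{2}\right) + 49395\right) = - 15191 \left(\left(1760 - 320 \left(-4 + \frac{1}{3} \left(-8\right)\right) + 8 \left(-4 + \frac{1}{3} \left(-8\right)\right)^{2}\right) + 49395\right) = - 15191 \left(\left(1760 - 320 \left(-4 - \frac{8}{3}\right) + 8 \left(-4 - \frac{8}{3}\right)^{2}\right) + 49395\right) = - 15191 \left(\left(1760 - - \frac{6400}{3} + 8 \left(- \frac{20}{3}\right)^{2}\right) + 49395\right) = - 15191 \left(\left(1760 + \frac{6400}{3} + 8 \cdot \frac{400}{9}\right) + 49395\right) = - 15191 \left(\left(1760 + \frac{6400}{3} + \frac{3200}{9}\right) + 49395\right) = - 15191 \left(\frac{38240}{9} + 49395\right) = \left(-15191\right) \frac{482795}{9} = - \frac{7334138845}{9}$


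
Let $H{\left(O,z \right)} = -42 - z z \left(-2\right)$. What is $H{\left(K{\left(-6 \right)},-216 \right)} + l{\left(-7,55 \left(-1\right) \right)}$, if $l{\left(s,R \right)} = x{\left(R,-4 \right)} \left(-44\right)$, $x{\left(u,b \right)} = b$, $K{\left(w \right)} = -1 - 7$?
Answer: $93446$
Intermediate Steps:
$K{\left(w \right)} = -8$
$l{\left(s,R \right)} = 176$ ($l{\left(s,R \right)} = \left(-4\right) \left(-44\right) = 176$)
$H{\left(O,z \right)} = -42 + 2 z^{2}$ ($H{\left(O,z \right)} = -42 - z^{2} \left(-2\right) = -42 - - 2 z^{2} = -42 + 2 z^{2}$)
$H{\left(K{\left(-6 \right)},-216 \right)} + l{\left(-7,55 \left(-1\right) \right)} = \left(-42 + 2 \left(-216\right)^{2}\right) + 176 = \left(-42 + 2 \cdot 46656\right) + 176 = \left(-42 + 93312\right) + 176 = 93270 + 176 = 93446$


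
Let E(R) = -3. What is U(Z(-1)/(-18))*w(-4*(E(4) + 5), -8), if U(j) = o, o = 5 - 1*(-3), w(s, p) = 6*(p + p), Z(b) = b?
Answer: -768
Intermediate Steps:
w(s, p) = 12*p (w(s, p) = 6*(2*p) = 12*p)
o = 8 (o = 5 + 3 = 8)
U(j) = 8
U(Z(-1)/(-18))*w(-4*(E(4) + 5), -8) = 8*(12*(-8)) = 8*(-96) = -768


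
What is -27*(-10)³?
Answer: 27000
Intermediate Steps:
-27*(-10)³ = -27*(-1000) = 27000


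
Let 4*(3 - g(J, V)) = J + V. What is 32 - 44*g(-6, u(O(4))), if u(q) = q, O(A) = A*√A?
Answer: -78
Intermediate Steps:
O(A) = A^(3/2)
g(J, V) = 3 - J/4 - V/4 (g(J, V) = 3 - (J + V)/4 = 3 + (-J/4 - V/4) = 3 - J/4 - V/4)
32 - 44*g(-6, u(O(4))) = 32 - 44*(3 - ¼*(-6) - 4^(3/2)/4) = 32 - 44*(3 + 3/2 - ¼*8) = 32 - 44*(3 + 3/2 - 2) = 32 - 44*5/2 = 32 - 110 = -78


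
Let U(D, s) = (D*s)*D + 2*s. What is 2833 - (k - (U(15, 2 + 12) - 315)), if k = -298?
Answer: 5994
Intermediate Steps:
U(D, s) = 2*s + s*D² (U(D, s) = s*D² + 2*s = 2*s + s*D²)
2833 - (k - (U(15, 2 + 12) - 315)) = 2833 - (-298 - ((2 + 12)*(2 + 15²) - 315)) = 2833 - (-298 - (14*(2 + 225) - 315)) = 2833 - (-298 - (14*227 - 315)) = 2833 - (-298 - (3178 - 315)) = 2833 - (-298 - 1*2863) = 2833 - (-298 - 2863) = 2833 - 1*(-3161) = 2833 + 3161 = 5994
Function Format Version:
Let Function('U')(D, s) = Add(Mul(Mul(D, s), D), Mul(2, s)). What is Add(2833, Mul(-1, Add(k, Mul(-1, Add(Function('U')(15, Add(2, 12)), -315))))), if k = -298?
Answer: 5994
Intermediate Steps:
Function('U')(D, s) = Add(Mul(2, s), Mul(s, Pow(D, 2))) (Function('U')(D, s) = Add(Mul(s, Pow(D, 2)), Mul(2, s)) = Add(Mul(2, s), Mul(s, Pow(D, 2))))
Add(2833, Mul(-1, Add(k, Mul(-1, Add(Function('U')(15, Add(2, 12)), -315))))) = Add(2833, Mul(-1, Add(-298, Mul(-1, Add(Mul(Add(2, 12), Add(2, Pow(15, 2))), -315))))) = Add(2833, Mul(-1, Add(-298, Mul(-1, Add(Mul(14, Add(2, 225)), -315))))) = Add(2833, Mul(-1, Add(-298, Mul(-1, Add(Mul(14, 227), -315))))) = Add(2833, Mul(-1, Add(-298, Mul(-1, Add(3178, -315))))) = Add(2833, Mul(-1, Add(-298, Mul(-1, 2863)))) = Add(2833, Mul(-1, Add(-298, -2863))) = Add(2833, Mul(-1, -3161)) = Add(2833, 3161) = 5994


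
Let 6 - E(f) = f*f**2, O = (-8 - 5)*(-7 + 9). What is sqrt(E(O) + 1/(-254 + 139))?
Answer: sqrt(232521835)/115 ≈ 132.60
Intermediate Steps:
O = -26 (O = -13*2 = -26)
E(f) = 6 - f**3 (E(f) = 6 - f*f**2 = 6 - f**3)
sqrt(E(O) + 1/(-254 + 139)) = sqrt((6 - 1*(-26)**3) + 1/(-254 + 139)) = sqrt((6 - 1*(-17576)) + 1/(-115)) = sqrt((6 + 17576) - 1/115) = sqrt(17582 - 1/115) = sqrt(2021929/115) = sqrt(232521835)/115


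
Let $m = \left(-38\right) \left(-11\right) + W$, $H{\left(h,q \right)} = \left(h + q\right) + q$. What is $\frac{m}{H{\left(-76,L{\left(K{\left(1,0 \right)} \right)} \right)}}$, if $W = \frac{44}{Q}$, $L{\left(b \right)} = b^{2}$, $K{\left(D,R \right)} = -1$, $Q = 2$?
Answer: $- \frac{220}{37} \approx -5.9459$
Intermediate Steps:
$H{\left(h,q \right)} = h + 2 q$
$W = 22$ ($W = \frac{44}{2} = 44 \cdot \frac{1}{2} = 22$)
$m = 440$ ($m = \left(-38\right) \left(-11\right) + 22 = 418 + 22 = 440$)
$\frac{m}{H{\left(-76,L{\left(K{\left(1,0 \right)} \right)} \right)}} = \frac{440}{-76 + 2 \left(-1\right)^{2}} = \frac{440}{-76 + 2 \cdot 1} = \frac{440}{-76 + 2} = \frac{440}{-74} = 440 \left(- \frac{1}{74}\right) = - \frac{220}{37}$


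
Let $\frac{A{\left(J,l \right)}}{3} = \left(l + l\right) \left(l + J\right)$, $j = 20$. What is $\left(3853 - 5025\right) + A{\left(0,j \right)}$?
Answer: $1228$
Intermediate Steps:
$A{\left(J,l \right)} = 6 l \left(J + l\right)$ ($A{\left(J,l \right)} = 3 \left(l + l\right) \left(l + J\right) = 3 \cdot 2 l \left(J + l\right) = 6 l \left(J + l\right)$)
$\left(3853 - 5025\right) + A{\left(0,j \right)} = \left(3853 - 5025\right) + 6 \cdot 20 \left(0 + 20\right) = -1172 + 6 \cdot 20 \cdot 20 = -1172 + 2400 = 1228$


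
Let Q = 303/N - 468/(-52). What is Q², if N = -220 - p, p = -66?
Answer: 1172889/23716 ≈ 49.456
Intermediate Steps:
N = -154 (N = -220 - 1*(-66) = -220 + 66 = -154)
Q = 1083/154 (Q = 303/(-154) - 468/(-52) = 303*(-1/154) - 468*(-1/52) = -303/154 + 9 = 1083/154 ≈ 7.0325)
Q² = (1083/154)² = 1172889/23716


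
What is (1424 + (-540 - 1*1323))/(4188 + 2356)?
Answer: -439/6544 ≈ -0.067084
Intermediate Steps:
(1424 + (-540 - 1*1323))/(4188 + 2356) = (1424 + (-540 - 1323))/6544 = (1424 - 1863)*(1/6544) = -439*1/6544 = -439/6544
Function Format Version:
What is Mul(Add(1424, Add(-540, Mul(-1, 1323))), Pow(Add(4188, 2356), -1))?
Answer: Rational(-439, 6544) ≈ -0.067084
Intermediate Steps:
Mul(Add(1424, Add(-540, Mul(-1, 1323))), Pow(Add(4188, 2356), -1)) = Mul(Add(1424, Add(-540, -1323)), Pow(6544, -1)) = Mul(Add(1424, -1863), Rational(1, 6544)) = Mul(-439, Rational(1, 6544)) = Rational(-439, 6544)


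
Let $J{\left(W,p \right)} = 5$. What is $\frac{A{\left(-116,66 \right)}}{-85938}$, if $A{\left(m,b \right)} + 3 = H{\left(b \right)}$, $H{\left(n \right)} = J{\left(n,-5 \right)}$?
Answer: $- \frac{1}{42969} \approx -2.3273 \cdot 10^{-5}$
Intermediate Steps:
$H{\left(n \right)} = 5$
$A{\left(m,b \right)} = 2$ ($A{\left(m,b \right)} = -3 + 5 = 2$)
$\frac{A{\left(-116,66 \right)}}{-85938} = \frac{2}{-85938} = 2 \left(- \frac{1}{85938}\right) = - \frac{1}{42969}$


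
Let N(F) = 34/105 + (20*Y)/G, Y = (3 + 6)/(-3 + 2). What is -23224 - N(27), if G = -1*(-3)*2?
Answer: -2435404/105 ≈ -23194.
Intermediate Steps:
Y = -9 (Y = 9/(-1) = 9*(-1) = -9)
G = 6 (G = 3*2 = 6)
N(F) = -3116/105 (N(F) = 34/105 + (20*(-9))/6 = 34*(1/105) - 180*⅙ = 34/105 - 30 = -3116/105)
-23224 - N(27) = -23224 - 1*(-3116/105) = -23224 + 3116/105 = -2435404/105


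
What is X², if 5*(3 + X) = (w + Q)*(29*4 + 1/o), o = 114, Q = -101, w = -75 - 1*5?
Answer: 229524353569/12996 ≈ 1.7661e+7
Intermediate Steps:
w = -80 (w = -75 - 5 = -80)
X = -479087/114 (X = -3 + ((-80 - 101)*(29*4 + 1/114))/5 = -3 + (-181*(116 + 1/114))/5 = -3 + (-181*13225/114)/5 = -3 + (⅕)*(-2393725/114) = -3 - 478745/114 = -479087/114 ≈ -4202.5)
X² = (-479087/114)² = 229524353569/12996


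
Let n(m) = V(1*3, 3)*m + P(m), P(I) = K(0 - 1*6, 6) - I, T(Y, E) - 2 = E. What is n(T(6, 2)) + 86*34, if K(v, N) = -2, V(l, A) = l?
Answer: 2930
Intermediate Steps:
T(Y, E) = 2 + E
P(I) = -2 - I
n(m) = -2 + 2*m (n(m) = (1*3)*m + (-2 - m) = 3*m + (-2 - m) = -2 + 2*m)
n(T(6, 2)) + 86*34 = (-2 + 2*(2 + 2)) + 86*34 = (-2 + 2*4) + 2924 = (-2 + 8) + 2924 = 6 + 2924 = 2930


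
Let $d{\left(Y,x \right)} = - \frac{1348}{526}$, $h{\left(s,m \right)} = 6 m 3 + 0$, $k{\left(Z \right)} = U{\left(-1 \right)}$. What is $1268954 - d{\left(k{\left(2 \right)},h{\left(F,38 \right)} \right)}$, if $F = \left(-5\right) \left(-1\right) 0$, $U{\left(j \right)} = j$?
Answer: $\frac{333735576}{263} \approx 1.269 \cdot 10^{6}$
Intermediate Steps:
$k{\left(Z \right)} = -1$
$F = 0$ ($F = 5 \cdot 0 = 0$)
$h{\left(s,m \right)} = 18 m$ ($h{\left(s,m \right)} = 18 m + 0 = 18 m$)
$d{\left(Y,x \right)} = - \frac{674}{263}$ ($d{\left(Y,x \right)} = \left(-1348\right) \frac{1}{526} = - \frac{674}{263}$)
$1268954 - d{\left(k{\left(2 \right)},h{\left(F,38 \right)} \right)} = 1268954 - - \frac{674}{263} = 1268954 + \frac{674}{263} = \frac{333735576}{263}$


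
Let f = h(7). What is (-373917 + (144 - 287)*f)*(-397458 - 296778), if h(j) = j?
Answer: 260281572648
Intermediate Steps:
f = 7
(-373917 + (144 - 287)*f)*(-397458 - 296778) = (-373917 + (144 - 287)*7)*(-397458 - 296778) = (-373917 - 143*7)*(-694236) = (-373917 - 1001)*(-694236) = -374918*(-694236) = 260281572648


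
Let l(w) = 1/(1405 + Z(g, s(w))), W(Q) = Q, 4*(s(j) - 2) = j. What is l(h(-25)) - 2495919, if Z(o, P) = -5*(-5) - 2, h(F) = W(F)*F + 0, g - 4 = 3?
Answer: -3564172331/1428 ≈ -2.4959e+6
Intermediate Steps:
g = 7 (g = 4 + 3 = 7)
s(j) = 2 + j/4
h(F) = F² (h(F) = F*F + 0 = F² + 0 = F²)
Z(o, P) = 23 (Z(o, P) = 25 - 2 = 23)
l(w) = 1/1428 (l(w) = 1/(1405 + 23) = 1/1428)
l(h(-25)) - 2495919 = 1/1428 - 2495919 = -3564172331/1428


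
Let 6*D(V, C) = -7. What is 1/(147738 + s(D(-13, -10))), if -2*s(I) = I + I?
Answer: 6/886435 ≈ 6.7687e-6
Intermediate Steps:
D(V, C) = -7/6 (D(V, C) = (1/6)*(-7) = -7/6)
s(I) = -I (s(I) = -(I + I)/2 = -I)
1/(147738 + s(D(-13, -10))) = 1/(147738 - 1*(-7/6)) = 1/(147738 + 7/6) = 1/(886435/6) = 6/886435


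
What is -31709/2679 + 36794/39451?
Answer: -1152380633/105689229 ≈ -10.903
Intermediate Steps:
-31709/2679 + 36794/39451 = -1152380633/105689229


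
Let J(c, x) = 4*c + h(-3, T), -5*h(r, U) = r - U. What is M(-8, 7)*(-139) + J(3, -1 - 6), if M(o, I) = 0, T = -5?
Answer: 58/5 ≈ 11.600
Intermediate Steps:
h(r, U) = -r/5 + U/5 (h(r, U) = -(r - U)/5 = -r/5 + U/5)
J(c, x) = -⅖ + 4*c (J(c, x) = 4*c + (-⅕*(-3) + (⅕)*(-5)) = 4*c + (⅗ - 1) = 4*c - ⅖ = -⅖ + 4*c)
M(-8, 7)*(-139) + J(3, -1 - 6) = 0*(-139) + (-⅖ + 4*3) = 0 + (-⅖ + 12) = 0 + 58/5 = 58/5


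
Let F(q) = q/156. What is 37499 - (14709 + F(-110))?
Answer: 1777675/78 ≈ 22791.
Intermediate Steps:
F(q) = q/156 (F(q) = q*(1/156) = q/156)
37499 - (14709 + F(-110)) = 37499 - (14709 + (1/156)*(-110)) = 37499 - (14709 - 55/78) = 37499 - 1*1147247/78 = 37499 - 1147247/78 = 1777675/78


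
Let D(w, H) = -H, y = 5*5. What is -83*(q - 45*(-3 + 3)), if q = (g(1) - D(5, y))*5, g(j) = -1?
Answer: -9960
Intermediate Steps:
y = 25
q = 120 (q = (-1 - (-1)*25)*5 = (-1 - 1*(-25))*5 = (-1 + 25)*5 = 24*5 = 120)
-83*(q - 45*(-3 + 3)) = -83*(120 - 45*(-3 + 3)) = -83*(120 - 45*0) = -83*(120 - 9*0) = -83*(120 + 0) = -83*120 = -9960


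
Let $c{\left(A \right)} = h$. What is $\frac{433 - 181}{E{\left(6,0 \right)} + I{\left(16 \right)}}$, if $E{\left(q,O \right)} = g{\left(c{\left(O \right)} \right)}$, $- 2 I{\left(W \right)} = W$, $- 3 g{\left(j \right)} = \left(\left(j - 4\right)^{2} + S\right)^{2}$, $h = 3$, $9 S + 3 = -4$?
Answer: $- \frac{15309}{487} \approx -31.435$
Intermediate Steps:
$S = - \frac{7}{9}$ ($S = - \frac{1}{3} + \frac{1}{9} \left(-4\right) = - \frac{1}{3} - \frac{4}{9} = - \frac{7}{9} \approx -0.77778$)
$c{\left(A \right)} = 3$
$g{\left(j \right)} = - \frac{\left(- \frac{7}{9} + \left(-4 + j\right)^{2}\right)^{2}}{3}$ ($g{\left(j \right)} = - \frac{\left(\left(j - 4\right)^{2} - \frac{7}{9}\right)^{2}}{3} = - \frac{\left(\left(-4 + j\right)^{2} - \frac{7}{9}\right)^{2}}{3} = - \frac{\left(- \frac{7}{9} + \left(-4 + j\right)^{2}\right)^{2}}{3}$)
$I{\left(W \right)} = - \frac{W}{2}$
$E{\left(q,O \right)} = - \frac{4}{243}$ ($E{\left(q,O \right)} = - \frac{\left(-7 + 9 \left(-4 + 3\right)^{2}\right)^{2}}{243} = - \frac{\left(-7 + 9 \left(-1\right)^{2}\right)^{2}}{243} = - \frac{\left(-7 + 9 \cdot 1\right)^{2}}{243} = - \frac{\left(-7 + 9\right)^{2}}{243} = - \frac{2^{2}}{243} = \left(- \frac{1}{243}\right) 4 = - \frac{4}{243}$)
$\frac{433 - 181}{E{\left(6,0 \right)} + I{\left(16 \right)}} = \frac{433 - 181}{- \frac{4}{243} - 8} = \frac{252}{- \frac{4}{243} - 8} = \frac{252}{- \frac{1948}{243}} = 252 \left(- \frac{243}{1948}\right) = - \frac{15309}{487}$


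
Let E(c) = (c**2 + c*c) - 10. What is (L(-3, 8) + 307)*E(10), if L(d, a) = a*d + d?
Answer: 53200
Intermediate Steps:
E(c) = -10 + 2*c**2 (E(c) = (c**2 + c**2) - 10 = 2*c**2 - 10 = -10 + 2*c**2)
L(d, a) = d + a*d
(L(-3, 8) + 307)*E(10) = (-3*(1 + 8) + 307)*(-10 + 2*10**2) = (-3*9 + 307)*(-10 + 2*100) = (-27 + 307)*(-10 + 200) = 280*190 = 53200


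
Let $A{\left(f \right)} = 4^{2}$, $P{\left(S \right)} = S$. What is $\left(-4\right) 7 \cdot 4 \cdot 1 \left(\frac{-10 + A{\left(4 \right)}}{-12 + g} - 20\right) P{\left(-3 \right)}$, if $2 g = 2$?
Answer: $- \frac{75936}{11} \approx -6903.3$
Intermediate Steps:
$g = 1$ ($g = \frac{1}{2} \cdot 2 = 1$)
$A{\left(f \right)} = 16$
$\left(-4\right) 7 \cdot 4 \cdot 1 \left(\frac{-10 + A{\left(4 \right)}}{-12 + g} - 20\right) P{\left(-3 \right)} = \left(-4\right) 7 \cdot 4 \cdot 1 \left(\frac{-10 + 16}{-12 + 1} - 20\right) \left(-3\right) = \left(-28\right) 4 \left(\frac{6}{-11} - 20\right) \left(-3\right) = - 112 \left(6 \left(- \frac{1}{11}\right) - 20\right) \left(-3\right) = - 112 \left(- \frac{6}{11} - 20\right) \left(-3\right) = - 112 \left(\left(- \frac{226}{11}\right) \left(-3\right)\right) = \left(-112\right) \frac{678}{11} = - \frac{75936}{11}$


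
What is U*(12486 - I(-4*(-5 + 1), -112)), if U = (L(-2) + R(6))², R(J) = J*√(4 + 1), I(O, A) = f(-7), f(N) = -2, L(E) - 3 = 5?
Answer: 3047072 + 1198848*√5 ≈ 5.7278e+6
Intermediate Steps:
L(E) = 8 (L(E) = 3 + 5 = 8)
I(O, A) = -2
R(J) = J*√5
U = (8 + 6*√5)² ≈ 458.66
U*(12486 - I(-4*(-5 + 1), -112)) = (244 + 96*√5)*(12486 - 1*(-2)) = (244 + 96*√5)*(12486 + 2) = (244 + 96*√5)*12488 = 3047072 + 1198848*√5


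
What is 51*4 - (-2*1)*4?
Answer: 212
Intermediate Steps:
51*4 - (-2*1)*4 = 204 - (-2)*4 = 204 - 1*(-8) = 204 + 8 = 212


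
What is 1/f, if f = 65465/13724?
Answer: 13724/65465 ≈ 0.20964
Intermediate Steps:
f = 65465/13724 (f = 65465*(1/13724) = 65465/13724 ≈ 4.7701)
1/f = 1/(65465/13724) = 13724/65465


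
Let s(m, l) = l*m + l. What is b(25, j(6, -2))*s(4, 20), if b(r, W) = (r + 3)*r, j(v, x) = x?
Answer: 70000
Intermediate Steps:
b(r, W) = r*(3 + r) (b(r, W) = (3 + r)*r = r*(3 + r))
s(m, l) = l + l*m
b(25, j(6, -2))*s(4, 20) = (25*(3 + 25))*(20*(1 + 4)) = (25*28)*(20*5) = 700*100 = 70000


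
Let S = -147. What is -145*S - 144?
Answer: 21171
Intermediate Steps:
-145*S - 144 = -145*(-147) - 144 = 21315 - 144 = 21171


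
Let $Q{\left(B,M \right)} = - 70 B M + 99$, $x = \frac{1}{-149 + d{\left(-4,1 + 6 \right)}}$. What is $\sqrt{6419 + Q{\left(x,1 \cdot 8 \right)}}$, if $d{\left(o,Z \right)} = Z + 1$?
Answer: $\frac{17 \sqrt{448662}}{141} \approx 80.759$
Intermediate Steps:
$d{\left(o,Z \right)} = 1 + Z$
$x = - \frac{1}{141}$ ($x = \frac{1}{-149 + \left(1 + \left(1 + 6\right)\right)} = \frac{1}{-149 + \left(1 + 7\right)} = \frac{1}{-149 + 8} = \frac{1}{-141} = - \frac{1}{141} \approx -0.0070922$)
$Q{\left(B,M \right)} = 99 - 70 B M$ ($Q{\left(B,M \right)} = - 70 B M + 99 = 99 - 70 B M$)
$\sqrt{6419 + Q{\left(x,1 \cdot 8 \right)}} = \sqrt{6419 + \left(99 - - \frac{70 \cdot 1 \cdot 8}{141}\right)} = \sqrt{6419 + \left(99 - \left(- \frac{70}{141}\right) 8\right)} = \sqrt{6419 + \left(99 + \frac{560}{141}\right)} = \sqrt{6419 + \frac{14519}{141}} = \sqrt{\frac{919598}{141}} = \frac{17 \sqrt{448662}}{141}$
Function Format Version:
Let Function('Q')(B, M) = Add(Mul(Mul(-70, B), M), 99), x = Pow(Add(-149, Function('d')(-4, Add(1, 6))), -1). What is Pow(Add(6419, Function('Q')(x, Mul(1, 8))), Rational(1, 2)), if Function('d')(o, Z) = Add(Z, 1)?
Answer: Mul(Rational(17, 141), Pow(448662, Rational(1, 2))) ≈ 80.759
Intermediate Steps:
Function('d')(o, Z) = Add(1, Z)
x = Rational(-1, 141) (x = Pow(Add(-149, Add(1, Add(1, 6))), -1) = Pow(Add(-149, Add(1, 7)), -1) = Pow(Add(-149, 8), -1) = Pow(-141, -1) = Rational(-1, 141) ≈ -0.0070922)
Function('Q')(B, M) = Add(99, Mul(-70, B, M)) (Function('Q')(B, M) = Add(Mul(-70, B, M), 99) = Add(99, Mul(-70, B, M)))
Pow(Add(6419, Function('Q')(x, Mul(1, 8))), Rational(1, 2)) = Pow(Add(6419, Add(99, Mul(-70, Rational(-1, 141), Mul(1, 8)))), Rational(1, 2)) = Pow(Add(6419, Add(99, Mul(-70, Rational(-1, 141), 8))), Rational(1, 2)) = Pow(Add(6419, Add(99, Rational(560, 141))), Rational(1, 2)) = Pow(Add(6419, Rational(14519, 141)), Rational(1, 2)) = Pow(Rational(919598, 141), Rational(1, 2)) = Mul(Rational(17, 141), Pow(448662, Rational(1, 2)))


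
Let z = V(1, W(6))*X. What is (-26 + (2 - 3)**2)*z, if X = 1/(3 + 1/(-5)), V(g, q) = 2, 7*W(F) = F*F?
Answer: -125/7 ≈ -17.857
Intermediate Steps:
W(F) = F**2/7 (W(F) = (F*F)/7 = F**2/7)
X = 5/14 (X = 1/(3 - 1/5) = 1/(14/5) = 5/14 ≈ 0.35714)
z = 5/7 (z = 2*(5/14) = 5/7 ≈ 0.71429)
(-26 + (2 - 3)**2)*z = (-26 + (2 - 3)**2)*(5/7) = (-26 + (-1)**2)*(5/7) = (-26 + 1)*(5/7) = -25*5/7 = -125/7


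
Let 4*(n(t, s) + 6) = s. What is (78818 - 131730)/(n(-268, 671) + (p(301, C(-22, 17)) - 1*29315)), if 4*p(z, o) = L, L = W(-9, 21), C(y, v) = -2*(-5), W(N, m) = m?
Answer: 13228/7287 ≈ 1.8153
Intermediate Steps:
n(t, s) = -6 + s/4
C(y, v) = 10
L = 21
p(z, o) = 21/4 (p(z, o) = (¼)*21 = 21/4)
(78818 - 131730)/(n(-268, 671) + (p(301, C(-22, 17)) - 1*29315)) = (78818 - 131730)/((-6 + (¼)*671) + (21/4 - 1*29315)) = -52912/((-6 + 671/4) + (21/4 - 29315)) = -52912/(647/4 - 117239/4) = -52912/(-29148) = -52912*(-1/29148) = 13228/7287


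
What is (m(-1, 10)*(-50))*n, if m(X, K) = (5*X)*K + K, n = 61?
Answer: 122000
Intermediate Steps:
m(X, K) = K + 5*K*X (m(X, K) = 5*K*X + K = K + 5*K*X)
(m(-1, 10)*(-50))*n = ((10*(1 + 5*(-1)))*(-50))*61 = ((10*(1 - 5))*(-50))*61 = ((10*(-4))*(-50))*61 = -40*(-50)*61 = 2000*61 = 122000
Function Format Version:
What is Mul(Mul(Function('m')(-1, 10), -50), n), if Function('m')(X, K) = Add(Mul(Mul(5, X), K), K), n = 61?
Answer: 122000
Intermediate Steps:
Function('m')(X, K) = Add(K, Mul(5, K, X)) (Function('m')(X, K) = Add(Mul(5, K, X), K) = Add(K, Mul(5, K, X)))
Mul(Mul(Function('m')(-1, 10), -50), n) = Mul(Mul(Mul(10, Add(1, Mul(5, -1))), -50), 61) = Mul(Mul(Mul(10, Add(1, -5)), -50), 61) = Mul(Mul(Mul(10, -4), -50), 61) = Mul(Mul(-40, -50), 61) = Mul(2000, 61) = 122000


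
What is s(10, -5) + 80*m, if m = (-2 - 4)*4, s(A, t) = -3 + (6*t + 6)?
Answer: -1947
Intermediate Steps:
s(A, t) = 3 + 6*t (s(A, t) = -3 + (6 + 6*t) = 3 + 6*t)
m = -24 (m = -6*4 = -24)
s(10, -5) + 80*m = (3 + 6*(-5)) + 80*(-24) = (3 - 30) - 1920 = -27 - 1920 = -1947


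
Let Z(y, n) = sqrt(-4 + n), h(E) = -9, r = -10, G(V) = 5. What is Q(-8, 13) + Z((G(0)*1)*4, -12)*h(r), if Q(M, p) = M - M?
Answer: -36*I ≈ -36.0*I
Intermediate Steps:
Q(M, p) = 0
Q(-8, 13) + Z((G(0)*1)*4, -12)*h(r) = 0 + sqrt(-4 - 12)*(-9) = 0 + sqrt(-16)*(-9) = 0 + (4*I)*(-9) = 0 - 36*I = -36*I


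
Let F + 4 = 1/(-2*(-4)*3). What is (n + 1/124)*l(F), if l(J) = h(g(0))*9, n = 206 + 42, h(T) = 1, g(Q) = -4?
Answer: 276777/124 ≈ 2232.1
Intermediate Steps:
n = 248
F = -95/24 (F = -4 + 1/(-2*(-4)*3) = -4 + 1/(8*3) = -4 + 1/24 = -95/24 ≈ -3.9583)
l(J) = 9 (l(J) = 1*9 = 9)
(n + 1/124)*l(F) = (248 + 1/124)*9 = (30753/124)*9 = 276777/124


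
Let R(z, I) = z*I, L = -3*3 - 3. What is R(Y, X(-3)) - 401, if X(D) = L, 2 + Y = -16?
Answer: -185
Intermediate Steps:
Y = -18 (Y = -2 - 16 = -18)
L = -12 (L = -9 - 3 = -12)
X(D) = -12
R(z, I) = I*z
R(Y, X(-3)) - 401 = -12*(-18) - 401 = 216 - 401 = -185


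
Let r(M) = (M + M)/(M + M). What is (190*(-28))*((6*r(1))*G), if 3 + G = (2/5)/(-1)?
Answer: 108528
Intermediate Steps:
G = -17/5 (G = -3 + (2/5)/(-1) = -3 + (2*(1/5))*(-1) = -3 + (2/5)*(-1) = -3 - 2/5 = -17/5 ≈ -3.4000)
r(M) = 1 (r(M) = (2*M)/((2*M)) = (2*M)*(1/(2*M)) = 1)
(190*(-28))*((6*r(1))*G) = (190*(-28))*((6*1)*(-17/5)) = -31920*(-17)/5 = -5320*(-102/5) = 108528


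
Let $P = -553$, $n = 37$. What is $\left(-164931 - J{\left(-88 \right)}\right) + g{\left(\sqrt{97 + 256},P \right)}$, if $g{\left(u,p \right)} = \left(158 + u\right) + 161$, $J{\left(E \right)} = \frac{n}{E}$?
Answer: $- \frac{14485819}{88} + \sqrt{353} \approx -1.6459 \cdot 10^{5}$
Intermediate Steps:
$J{\left(E \right)} = \frac{37}{E}$
$g{\left(u,p \right)} = 319 + u$
$\left(-164931 - J{\left(-88 \right)}\right) + g{\left(\sqrt{97 + 256},P \right)} = \left(-164931 - \frac{37}{-88}\right) + \left(319 + \sqrt{97 + 256}\right) = \left(-164931 - 37 \left(- \frac{1}{88}\right)\right) + \left(319 + \sqrt{353}\right) = \left(-164931 - - \frac{37}{88}\right) + \left(319 + \sqrt{353}\right) = \left(-164931 + \frac{37}{88}\right) + \left(319 + \sqrt{353}\right) = - \frac{14513891}{88} + \left(319 + \sqrt{353}\right) = - \frac{14485819}{88} + \sqrt{353}$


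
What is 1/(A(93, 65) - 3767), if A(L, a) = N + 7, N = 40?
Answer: -1/3720 ≈ -0.00026882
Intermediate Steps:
A(L, a) = 47 (A(L, a) = 40 + 7 = 47)
1/(A(93, 65) - 3767) = 1/(47 - 3767) = 1/(-3720) = -1/3720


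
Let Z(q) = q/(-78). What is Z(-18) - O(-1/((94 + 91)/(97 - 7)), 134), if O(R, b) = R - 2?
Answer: 1307/481 ≈ 2.7173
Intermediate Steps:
Z(q) = -q/78 (Z(q) = q*(-1/78) = -q/78)
O(R, b) = -2 + R
Z(-18) - O(-1/((94 + 91)/(97 - 7)), 134) = -1/78*(-18) - (-2 - 1/((94 + 91)/(97 - 7))) = 3/13 - (-2 - 1/(185/90)) = 3/13 - (-2 - 1/(185*(1/90))) = 3/13 - (-2 - 1/37/18) = 3/13 - (-2 - 1*18/37) = 3/13 - (-2 - 18/37) = 3/13 - 1*(-92/37) = 3/13 + 92/37 = 1307/481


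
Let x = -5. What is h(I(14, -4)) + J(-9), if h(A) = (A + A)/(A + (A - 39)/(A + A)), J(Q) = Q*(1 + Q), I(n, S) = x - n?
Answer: 12313/166 ≈ 74.175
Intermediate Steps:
I(n, S) = -5 - n
h(A) = 2*A/(A + (-39 + A)/(2*A)) (h(A) = (2*A)/(A + (-39 + A)/((2*A))) = (2*A)/(A + (-39 + A)*(1/(2*A))) = (2*A)/(A + (-39 + A)/(2*A)) = 2*A/(A + (-39 + A)/(2*A)))
h(I(14, -4)) + J(-9) = 4*(-5 - 1*14)²/(-39 + (-5 - 1*14) + 2*(-5 - 1*14)²) - 9*(1 - 9) = 4*(-5 - 14)²/(-39 + (-5 - 14) + 2*(-5 - 14)²) - 9*(-8) = 4*(-19)²/(-39 - 19 + 2*(-19)²) + 72 = 4*361/(-39 - 19 + 2*361) + 72 = 4*361/(-39 - 19 + 722) + 72 = 4*361/664 + 72 = 4*361*(1/664) + 72 = 361/166 + 72 = 12313/166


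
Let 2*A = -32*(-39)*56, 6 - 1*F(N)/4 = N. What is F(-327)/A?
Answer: 111/2912 ≈ 0.038118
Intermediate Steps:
F(N) = 24 - 4*N
A = 34944 (A = (-32*(-39)*56)/2 = (1248*56)/2 = (½)*69888 = 34944)
F(-327)/A = (24 - 4*(-327))/34944 = (24 + 1308)*(1/34944) = 1332*(1/34944) = 111/2912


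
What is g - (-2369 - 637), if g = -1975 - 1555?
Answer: -524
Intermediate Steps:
g = -3530
g - (-2369 - 637) = -3530 - (-2369 - 637) = -3530 - 1*(-3006) = -3530 + 3006 = -524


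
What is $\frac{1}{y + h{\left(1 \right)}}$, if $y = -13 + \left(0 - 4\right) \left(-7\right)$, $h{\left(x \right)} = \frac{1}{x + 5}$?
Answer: $\frac{6}{91} \approx 0.065934$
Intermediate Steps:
$h{\left(x \right)} = \frac{1}{5 + x}$
$y = 15$ ($y = -13 + \left(0 - 4\right) \left(-7\right) = -13 - -28 = -13 + 28 = 15$)
$\frac{1}{y + h{\left(1 \right)}} = \frac{1}{15 + \frac{1}{5 + 1}} = \frac{1}{15 + \frac{1}{6}} = \frac{1}{\frac{91}{6}} = \frac{6}{91}$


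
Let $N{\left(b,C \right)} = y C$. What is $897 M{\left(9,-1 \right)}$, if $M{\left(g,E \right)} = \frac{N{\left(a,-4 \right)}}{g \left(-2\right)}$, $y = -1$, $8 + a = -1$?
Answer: $- \frac{598}{3} \approx -199.33$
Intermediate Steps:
$a = -9$ ($a = -8 - 1 = -9$)
$N{\left(b,C \right)} = - C$
$M{\left(g,E \right)} = - \frac{2}{g}$ ($M{\left(g,E \right)} = \frac{\left(-1\right) \left(-4\right)}{g \left(-2\right)} = \frac{4}{\left(-2\right) g} = 4 \left(- \frac{1}{2 g}\right) = - \frac{2}{g}$)
$897 M{\left(9,-1 \right)} = 897 \left(- \frac{2}{9}\right) = - \frac{598}{3}$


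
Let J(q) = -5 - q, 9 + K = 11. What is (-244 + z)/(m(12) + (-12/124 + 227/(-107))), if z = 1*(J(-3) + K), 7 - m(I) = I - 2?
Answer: 809348/17309 ≈ 46.759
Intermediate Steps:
m(I) = 9 - I (m(I) = 7 - (I - 2) = 7 - (-2 + I) = 7 + (2 - I) = 9 - I)
K = 2 (K = -9 + 11 = 2)
z = 0 (z = 1*((-5 - 1*(-3)) + 2) = 1*((-5 + 3) + 2) = 1*(-2 + 2) = 1*0 = 0)
(-244 + z)/(m(12) + (-12/124 + 227/(-107))) = (-244 + 0)/((9 - 1*12) + (-12/124 + 227/(-107))) = -244/((9 - 12) + (-12*1/124 + 227*(-1/107))) = -244/(-3 + (-3/31 - 227/107)) = -244/(-3 - 7358/3317) = -244/(-17309/3317) = -244*(-3317/17309) = 809348/17309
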